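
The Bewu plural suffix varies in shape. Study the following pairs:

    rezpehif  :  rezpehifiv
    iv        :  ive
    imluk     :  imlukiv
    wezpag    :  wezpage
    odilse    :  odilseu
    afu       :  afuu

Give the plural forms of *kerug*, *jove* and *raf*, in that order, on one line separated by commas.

The alternation tracks the final sound of the stem — -iv when the stem ends in a voiceless consonant (*rezpehif*, *imluk*); -e when the stem ends in a voiced consonant (*iv*, *wezpag*); -u when the stem ends in a vowel (*odilse*, *afu*).
The final sound of *kerug* is /g/, which is a voiced consonant, so the suffix is -e, giving *keruge*.
The final sound of *jove* is /e/, which is a vowel, so the suffix is -u, giving *joveu*.
*raf*: final sound = /f/, a voiceless consonant → -iv → *rafiv*.

keruge, joveu, rafiv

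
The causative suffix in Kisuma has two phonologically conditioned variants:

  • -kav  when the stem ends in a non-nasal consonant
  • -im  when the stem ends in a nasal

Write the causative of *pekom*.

pekomim

*pekom* — final consonant /m/ (a nasal) → -im → *pekomim*.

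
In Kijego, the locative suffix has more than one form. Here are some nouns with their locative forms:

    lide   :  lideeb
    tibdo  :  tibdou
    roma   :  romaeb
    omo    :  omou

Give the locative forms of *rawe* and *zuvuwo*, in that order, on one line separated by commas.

raweeb, zuvuwou

The suffix is conditioned by the last vowel: -u when the last vowel of the stem is a rounded vowel (*tibdo*, *omo*); -eb when the last vowel of the stem is an unrounded vowel (*lide*, *roma*).
*rawe* — last vowel /e/ (an unrounded vowel) → -eb → *raweeb*.
*zuvuwo* — last vowel /o/ (a rounded vowel) → -u → *zuvuwou*.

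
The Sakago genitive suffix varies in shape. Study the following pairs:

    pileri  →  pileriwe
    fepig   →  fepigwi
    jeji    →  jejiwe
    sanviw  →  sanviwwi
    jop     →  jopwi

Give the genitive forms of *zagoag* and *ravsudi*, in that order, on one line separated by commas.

The pattern is consonant vs. vowel: -wi when the stem ends in a consonant (*fepig*, *sanviw*, *jop*); -we when the stem ends in a vowel (*pileri*, *jeji*).
*zagoag* — final sound /g/ (a consonant) → -wi → *zagoagwi*.
*ravsudi* — final sound /i/ (a vowel) → -we → *ravsudiwe*.

zagoagwi, ravsudiwe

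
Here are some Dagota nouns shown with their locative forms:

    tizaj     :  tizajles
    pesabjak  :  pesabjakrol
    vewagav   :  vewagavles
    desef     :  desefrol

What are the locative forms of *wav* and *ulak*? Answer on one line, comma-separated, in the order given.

The alternation tracks the final consonant of the stem — -rol when the stem ends in a voiceless consonant (*pesabjak*, *desef*); -les when the stem ends in a voiced consonant (*tizaj*, *vewagav*).
Since the final consonant of *wav* is /v/ (voiced), it takes -les, giving *wavles*.
The final consonant of *ulak* is /k/, which is voiceless, so the suffix is -rol, giving *ulakrol*.

wavles, ulakrol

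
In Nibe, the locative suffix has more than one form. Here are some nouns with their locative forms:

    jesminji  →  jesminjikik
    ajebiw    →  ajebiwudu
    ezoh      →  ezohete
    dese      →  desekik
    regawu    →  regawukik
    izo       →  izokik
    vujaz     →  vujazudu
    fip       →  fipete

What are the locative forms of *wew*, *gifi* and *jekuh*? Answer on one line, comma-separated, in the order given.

wewudu, gifikik, jekuhete

The suffix is conditioned by the final sound: -ete when the stem ends in a voiceless consonant (*ezoh*, *fip*); -udu when the stem ends in a voiced consonant (*ajebiw*, *vujaz*); -kik when the stem ends in a vowel (*jesminji*, *dese*, *regawu*, *izo*).
*wew* — final sound /w/ (a voiced consonant) → -udu → *wewudu*.
*gifi*: final sound = /i/, a vowel → -kik → *gifikik*.
*jekuh*: final sound = /h/, a voiceless consonant → -ete → *jekuhete*.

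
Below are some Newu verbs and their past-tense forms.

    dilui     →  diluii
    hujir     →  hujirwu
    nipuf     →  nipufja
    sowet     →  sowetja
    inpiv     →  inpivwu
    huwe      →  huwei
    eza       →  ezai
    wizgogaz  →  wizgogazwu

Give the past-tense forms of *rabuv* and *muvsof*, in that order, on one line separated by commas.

rabuvwu, muvsofja

The pattern is voicing of the final sound: -ja when the stem ends in a voiceless consonant (*nipuf*, *sowet*); -wu when the stem ends in a voiced consonant (*hujir*, *inpiv*, *wizgogaz*); -i when the stem ends in a vowel (*dilui*, *huwe*, *eza*).
*rabuv*: final sound = /v/, a voiced consonant → -wu → *rabuvwu*.
Since the final sound of *muvsof* is /f/ (a voiceless consonant), it takes -ja, giving *muvsofja*.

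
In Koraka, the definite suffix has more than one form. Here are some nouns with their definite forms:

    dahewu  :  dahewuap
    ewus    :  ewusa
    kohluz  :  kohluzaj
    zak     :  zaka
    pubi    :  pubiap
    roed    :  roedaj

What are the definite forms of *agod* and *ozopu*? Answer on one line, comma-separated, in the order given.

agodaj, ozopuap

The suffix is conditioned by the final sound: -a when the stem ends in a voiceless consonant (*ewus*, *zak*); -aj when the stem ends in a voiced consonant (*kohluz*, *roed*); -ap when the stem ends in a vowel (*dahewu*, *pubi*).
*agod*: final sound = /d/, a voiced consonant → -aj → *agodaj*.
*ozopu*: final sound = /u/, a vowel → -ap → *ozopuap*.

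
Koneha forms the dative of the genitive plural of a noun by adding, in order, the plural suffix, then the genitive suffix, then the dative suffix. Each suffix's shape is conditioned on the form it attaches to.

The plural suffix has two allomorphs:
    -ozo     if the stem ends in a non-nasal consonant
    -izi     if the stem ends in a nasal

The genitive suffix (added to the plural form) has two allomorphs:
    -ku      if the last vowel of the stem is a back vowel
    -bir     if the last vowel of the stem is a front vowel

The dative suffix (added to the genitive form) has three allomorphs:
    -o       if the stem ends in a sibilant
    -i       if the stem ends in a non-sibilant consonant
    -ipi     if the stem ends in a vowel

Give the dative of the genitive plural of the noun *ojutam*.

ojutamizibiri

The final consonant of *ojutam* is /m/, which is a nasal, so the plural suffix is -izi, giving *ojutamizi*.
The plural form *ojutamizi* — last vowel /i/ (a front vowel) → -bir → *ojutamizibir*.
The genitive form *ojutamizibir* — final sound /r/ (a non-sibilant consonant) → -i → *ojutamizibiri*.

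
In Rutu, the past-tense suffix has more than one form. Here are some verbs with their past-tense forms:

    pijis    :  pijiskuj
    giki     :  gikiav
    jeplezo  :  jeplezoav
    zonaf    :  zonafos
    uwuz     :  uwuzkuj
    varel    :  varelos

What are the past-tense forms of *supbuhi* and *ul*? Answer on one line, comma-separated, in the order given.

supbuhiav, ulos

The pattern is sibilance of the final sound: -kuj when the stem ends in a sibilant (*pijis*, *uwuz*); -os when the stem ends in a non-sibilant consonant (*zonaf*, *varel*); -av when the stem ends in a vowel (*giki*, *jeplezo*).
*supbuhi* — final sound /i/ (a vowel) → -av → *supbuhiav*.
*ul*: final sound = /l/, a non-sibilant consonant → -os → *ulos*.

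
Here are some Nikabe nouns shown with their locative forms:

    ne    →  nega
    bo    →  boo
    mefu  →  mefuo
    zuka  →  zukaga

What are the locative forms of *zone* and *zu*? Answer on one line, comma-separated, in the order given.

Looking at the last vowel of each stem: -o when the last vowel of the stem is a rounded vowel (*bo*, *mefu*); -ga when the last vowel of the stem is an unrounded vowel (*ne*, *zuka*).
The last vowel of *zone* is /e/, which is an unrounded vowel, so the suffix is -ga, giving *zonega*.
*zu*: last vowel = /u/, a rounded vowel → -o → *zuo*.

zonega, zuo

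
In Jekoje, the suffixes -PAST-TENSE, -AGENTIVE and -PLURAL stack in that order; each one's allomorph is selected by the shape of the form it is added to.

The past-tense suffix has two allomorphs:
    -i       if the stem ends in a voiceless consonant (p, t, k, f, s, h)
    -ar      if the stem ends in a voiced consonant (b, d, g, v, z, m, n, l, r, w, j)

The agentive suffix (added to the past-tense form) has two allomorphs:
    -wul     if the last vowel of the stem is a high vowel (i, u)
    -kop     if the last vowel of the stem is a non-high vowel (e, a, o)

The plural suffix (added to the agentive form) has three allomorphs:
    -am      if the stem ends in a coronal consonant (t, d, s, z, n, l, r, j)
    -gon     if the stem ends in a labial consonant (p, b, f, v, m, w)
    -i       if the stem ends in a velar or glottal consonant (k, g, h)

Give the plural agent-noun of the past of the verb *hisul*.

The final consonant of *hisul* is /l/, which is voiced, so the past-tense suffix is -ar, giving *hisular*.
The last vowel of the past-tense form *hisular* is /a/, which is a non-high vowel, so the agentive suffix is -kop, giving *hisularkop*.
The final consonant of the agentive form *hisularkop* is /p/, which is labial, so the plural suffix is -gon, giving *hisularkopgon*.

hisularkopgon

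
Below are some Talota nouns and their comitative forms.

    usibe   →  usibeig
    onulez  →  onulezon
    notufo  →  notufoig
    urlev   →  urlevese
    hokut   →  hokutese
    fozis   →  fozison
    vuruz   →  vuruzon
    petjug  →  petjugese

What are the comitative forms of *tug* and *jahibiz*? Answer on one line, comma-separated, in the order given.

tugese, jahibizon

The suffix is conditioned by the final sound: -on when the stem ends in a sibilant (*onulez*, *fozis*, *vuruz*); -ese when the stem ends in a non-sibilant consonant (*urlev*, *hokut*, *petjug*); -ig when the stem ends in a vowel (*usibe*, *notufo*).
*tug*: final sound = /g/, a non-sibilant consonant → -ese → *tugese*.
The final sound of *jahibiz* is /z/, which is a sibilant, so the suffix is -on, giving *jahibizon*.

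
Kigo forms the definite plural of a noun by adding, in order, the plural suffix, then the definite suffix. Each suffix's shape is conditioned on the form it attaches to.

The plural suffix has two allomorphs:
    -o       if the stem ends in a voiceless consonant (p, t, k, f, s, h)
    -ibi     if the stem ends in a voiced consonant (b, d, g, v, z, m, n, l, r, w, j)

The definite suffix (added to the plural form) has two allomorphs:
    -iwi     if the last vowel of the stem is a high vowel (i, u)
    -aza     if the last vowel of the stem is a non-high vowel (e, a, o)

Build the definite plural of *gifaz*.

gifazibiiwi

*gifaz* — final consonant /z/ (voiced) → -ibi → *gifazibi*.
The last vowel of the plural form *gifazibi* is /i/, which is a high vowel, so the definite suffix is -iwi, giving *gifazibiiwi*.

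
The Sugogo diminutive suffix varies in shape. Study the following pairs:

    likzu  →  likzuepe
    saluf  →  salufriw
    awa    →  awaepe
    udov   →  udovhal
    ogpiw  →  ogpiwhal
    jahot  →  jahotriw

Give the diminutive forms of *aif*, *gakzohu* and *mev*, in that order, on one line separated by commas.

Looking at the final sound of each stem: -riw when the stem ends in a voiceless consonant (*saluf*, *jahot*); -hal when the stem ends in a voiced consonant (*udov*, *ogpiw*); -epe when the stem ends in a vowel (*likzu*, *awa*).
The final sound of *aif* is /f/, which is a voiceless consonant, so the suffix is -riw, giving *aifriw*.
Since the final sound of *gakzohu* is /u/ (a vowel), it takes -epe, giving *gakzohuepe*.
*mev*: final sound = /v/, a voiced consonant → -hal → *mevhal*.

aifriw, gakzohuepe, mevhal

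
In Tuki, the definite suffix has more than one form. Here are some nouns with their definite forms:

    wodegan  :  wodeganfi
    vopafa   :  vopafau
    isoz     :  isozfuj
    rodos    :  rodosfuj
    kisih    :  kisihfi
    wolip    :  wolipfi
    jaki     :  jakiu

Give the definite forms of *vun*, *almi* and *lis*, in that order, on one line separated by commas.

vunfi, almiu, lisfuj

The pattern is sibilance of the final sound: -fuj when the stem ends in a sibilant (*isoz*, *rodos*); -fi when the stem ends in a non-sibilant consonant (*wodegan*, *kisih*, *wolip*); -u when the stem ends in a vowel (*vopafa*, *jaki*).
Since the final sound of *vun* is /n/ (a non-sibilant consonant), it takes -fi, giving *vunfi*.
Since the final sound of *almi* is /i/ (a vowel), it takes -u, giving *almiu*.
*lis* — final sound /s/ (a sibilant) → -fuj → *lisfuj*.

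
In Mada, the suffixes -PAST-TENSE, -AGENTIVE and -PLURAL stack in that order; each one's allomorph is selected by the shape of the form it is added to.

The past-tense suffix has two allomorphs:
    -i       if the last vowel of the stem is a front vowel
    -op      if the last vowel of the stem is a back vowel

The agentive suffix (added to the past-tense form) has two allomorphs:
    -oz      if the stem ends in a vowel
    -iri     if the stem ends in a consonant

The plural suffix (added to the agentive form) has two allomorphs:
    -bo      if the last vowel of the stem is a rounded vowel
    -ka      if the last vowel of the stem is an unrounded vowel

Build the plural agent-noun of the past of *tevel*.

The last vowel of *tevel* is /e/, which is a front vowel, so the past-tense suffix is -i, giving *teveli*.
Since the final sound of the past-tense form *teveli* is /i/ (a vowel), it takes -oz, giving *tevelioz*.
Since the last vowel of the agentive form *tevelioz* is /o/ (a rounded vowel), it takes -bo, giving *teveliozbo*.

teveliozbo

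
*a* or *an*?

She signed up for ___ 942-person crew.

The indefinite article is chosen by the initial *sound* of the following word, not its spelling.
The number *942* is spoken "nine hundred …", beginning with /naɪn/ — a consonant sound.
So the article is *a*: She signed up for a 942-person crew.

a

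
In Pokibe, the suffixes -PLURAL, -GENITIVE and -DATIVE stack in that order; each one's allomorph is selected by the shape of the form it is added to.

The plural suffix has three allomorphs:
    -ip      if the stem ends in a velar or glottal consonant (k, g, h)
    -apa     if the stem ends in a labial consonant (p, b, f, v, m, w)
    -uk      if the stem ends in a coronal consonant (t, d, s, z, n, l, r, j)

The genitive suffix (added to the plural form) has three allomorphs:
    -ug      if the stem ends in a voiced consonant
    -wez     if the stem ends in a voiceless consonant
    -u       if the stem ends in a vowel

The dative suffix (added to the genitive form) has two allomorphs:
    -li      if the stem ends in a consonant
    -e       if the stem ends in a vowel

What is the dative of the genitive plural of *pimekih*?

Since the final consonant of *pimekih* is /h/ (velar/glottal), it takes -ip, giving *pimekihip*.
The plural form *pimekihip*: final sound = /p/, a voiceless consonant → -wez → *pimekihipwez*.
Since the final sound of the genitive form *pimekihipwez* is /z/ (a consonant), it takes -li, giving *pimekihipwezli*.

pimekihipwezli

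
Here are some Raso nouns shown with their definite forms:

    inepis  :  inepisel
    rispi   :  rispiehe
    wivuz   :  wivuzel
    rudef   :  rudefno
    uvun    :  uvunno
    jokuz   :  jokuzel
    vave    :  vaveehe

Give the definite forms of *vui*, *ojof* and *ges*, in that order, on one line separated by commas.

The alternation tracks the final sound of the stem — -el when the stem ends in a sibilant (*inepis*, *wivuz*, *jokuz*); -no when the stem ends in a non-sibilant consonant (*rudef*, *uvun*); -ehe when the stem ends in a vowel (*rispi*, *vave*).
*vui* — final sound /i/ (a vowel) → -ehe → *vuiehe*.
*ojof*: final sound = /f/, a non-sibilant consonant → -no → *ojofno*.
Since the final sound of *ges* is /s/ (a sibilant), it takes -el, giving *gesel*.

vuiehe, ojofno, gesel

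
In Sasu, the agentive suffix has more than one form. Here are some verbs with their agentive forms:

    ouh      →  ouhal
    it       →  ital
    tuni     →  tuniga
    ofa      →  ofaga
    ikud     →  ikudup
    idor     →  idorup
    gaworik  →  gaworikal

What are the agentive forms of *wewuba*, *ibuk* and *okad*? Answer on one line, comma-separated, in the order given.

wewubaga, ibukal, okadup

The suffix is conditioned by the final sound: -al when the stem ends in a voiceless consonant (*ouh*, *it*, *gaworik*); -up when the stem ends in a voiced consonant (*ikud*, *idor*); -ga when the stem ends in a vowel (*tuni*, *ofa*).
The final sound of *wewuba* is /a/, which is a vowel, so the suffix is -ga, giving *wewubaga*.
Since the final sound of *ibuk* is /k/ (a voiceless consonant), it takes -al, giving *ibukal*.
*okad* — final sound /d/ (a voiced consonant) → -up → *okadup*.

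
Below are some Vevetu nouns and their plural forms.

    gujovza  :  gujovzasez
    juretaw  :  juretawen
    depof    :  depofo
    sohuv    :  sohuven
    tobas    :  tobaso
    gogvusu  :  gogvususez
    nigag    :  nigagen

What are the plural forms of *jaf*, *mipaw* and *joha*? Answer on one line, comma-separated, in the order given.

The alternation tracks the final sound of the stem — -o when the stem ends in a voiceless consonant (*depof*, *tobas*); -en when the stem ends in a voiced consonant (*juretaw*, *sohuv*, *nigag*); -sez when the stem ends in a vowel (*gujovza*, *gogvusu*).
Since the final sound of *jaf* is /f/ (a voiceless consonant), it takes -o, giving *jafo*.
*mipaw* — final sound /w/ (a voiced consonant) → -en → *mipawen*.
*joha* — final sound /a/ (a vowel) → -sez → *johasez*.

jafo, mipawen, johasez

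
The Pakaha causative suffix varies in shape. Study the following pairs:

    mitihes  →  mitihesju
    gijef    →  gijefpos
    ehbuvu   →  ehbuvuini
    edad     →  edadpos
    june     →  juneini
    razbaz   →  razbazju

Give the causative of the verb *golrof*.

The pattern is sibilance of the final sound: -ju when the stem ends in a sibilant (*mitihes*, *razbaz*); -pos when the stem ends in a non-sibilant consonant (*gijef*, *edad*); -ini when the stem ends in a vowel (*ehbuvu*, *june*).
*golrof* — final sound /f/ (a non-sibilant consonant) → -pos → *golrofpos*.

golrofpos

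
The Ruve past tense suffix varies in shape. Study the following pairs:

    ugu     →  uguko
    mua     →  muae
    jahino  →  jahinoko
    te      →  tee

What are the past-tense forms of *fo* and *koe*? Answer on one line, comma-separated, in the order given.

The pattern is rounding harmony: -ko when the last vowel of the stem is a rounded vowel (*ugu*, *jahino*); -e when the last vowel of the stem is an unrounded vowel (*mua*, *te*).
The last vowel of *fo* is /o/, which is a rounded vowel, so the suffix is -ko, giving *foko*.
Since the last vowel of *koe* is /e/ (an unrounded vowel), it takes -e, giving *koee*.

foko, koee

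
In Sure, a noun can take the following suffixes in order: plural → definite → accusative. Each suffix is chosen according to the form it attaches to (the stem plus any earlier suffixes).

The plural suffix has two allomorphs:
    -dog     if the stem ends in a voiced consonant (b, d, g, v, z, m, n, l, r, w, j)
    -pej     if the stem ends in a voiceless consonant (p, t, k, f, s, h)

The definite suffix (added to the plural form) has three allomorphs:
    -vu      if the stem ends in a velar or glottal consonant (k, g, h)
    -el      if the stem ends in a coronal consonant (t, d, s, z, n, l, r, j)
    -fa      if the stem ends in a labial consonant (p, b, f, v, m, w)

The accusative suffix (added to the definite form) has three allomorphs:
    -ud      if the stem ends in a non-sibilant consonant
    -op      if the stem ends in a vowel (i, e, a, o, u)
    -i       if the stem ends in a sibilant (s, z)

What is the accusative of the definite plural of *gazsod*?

*gazsod*: final consonant = /d/, voiced → -dog → *gazsoddog*.
The plural form *gazsoddog*: final consonant = /g/, velar/glottal → -vu → *gazsoddogvu*.
Since the final sound of the definite form *gazsoddogvu* is /u/ (a vowel), it takes -op, giving *gazsoddogvuop*.

gazsoddogvuop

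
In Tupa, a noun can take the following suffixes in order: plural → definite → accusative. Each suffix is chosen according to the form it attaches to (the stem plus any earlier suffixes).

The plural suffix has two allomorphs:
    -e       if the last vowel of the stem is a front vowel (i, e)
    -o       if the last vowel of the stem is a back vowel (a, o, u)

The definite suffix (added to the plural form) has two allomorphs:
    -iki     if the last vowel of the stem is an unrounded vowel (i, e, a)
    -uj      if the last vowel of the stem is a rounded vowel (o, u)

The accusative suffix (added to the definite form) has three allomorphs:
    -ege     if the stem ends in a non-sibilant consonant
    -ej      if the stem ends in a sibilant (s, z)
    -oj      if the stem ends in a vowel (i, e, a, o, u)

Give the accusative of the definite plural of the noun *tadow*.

Since the last vowel of *tadow* is /o/ (a back vowel), it takes -o, giving *tadowo*.
The last vowel of the plural form *tadowo* is /o/, which is a rounded vowel, so the definite suffix is -uj, giving *tadowouj*.
The definite form *tadowouj*: final sound = /j/, a non-sibilant consonant → -ege → *tadowoujege*.

tadowoujege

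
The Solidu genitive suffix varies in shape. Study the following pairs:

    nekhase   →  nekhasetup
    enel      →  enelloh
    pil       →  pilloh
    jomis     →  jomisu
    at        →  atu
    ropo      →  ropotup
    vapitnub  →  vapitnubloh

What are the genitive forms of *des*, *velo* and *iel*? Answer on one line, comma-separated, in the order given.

desu, velotup, ielloh

The alternation tracks the final sound of the stem — -u when the stem ends in a voiceless consonant (*jomis*, *at*); -loh when the stem ends in a voiced consonant (*enel*, *pil*, *vapitnub*); -tup when the stem ends in a vowel (*nekhase*, *ropo*).
The final sound of *des* is /s/, which is a voiceless consonant, so the suffix is -u, giving *desu*.
*velo* — final sound /o/ (a vowel) → -tup → *velotup*.
*iel* — final sound /l/ (a voiced consonant) → -loh → *ielloh*.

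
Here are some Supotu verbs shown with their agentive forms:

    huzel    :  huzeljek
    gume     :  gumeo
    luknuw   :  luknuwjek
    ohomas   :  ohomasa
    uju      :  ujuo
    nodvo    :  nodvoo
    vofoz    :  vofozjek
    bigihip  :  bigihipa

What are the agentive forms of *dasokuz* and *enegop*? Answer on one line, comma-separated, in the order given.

The suffix is conditioned by the final sound: -a when the stem ends in a voiceless consonant (*ohomas*, *bigihip*); -jek when the stem ends in a voiced consonant (*huzel*, *luknuw*, *vofoz*); -o when the stem ends in a vowel (*gume*, *uju*, *nodvo*).
*dasokuz* — final sound /z/ (a voiced consonant) → -jek → *dasokuzjek*.
Since the final sound of *enegop* is /p/ (a voiceless consonant), it takes -a, giving *enegopa*.

dasokuzjek, enegopa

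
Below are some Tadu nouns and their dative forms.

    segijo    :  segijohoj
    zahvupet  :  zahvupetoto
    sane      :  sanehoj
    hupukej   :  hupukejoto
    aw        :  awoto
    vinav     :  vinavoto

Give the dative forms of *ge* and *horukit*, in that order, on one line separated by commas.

The pattern is consonant vs. vowel: -oto when the stem ends in a consonant (*zahvupet*, *hupukej*, *aw*, *vinav*); -hoj when the stem ends in a vowel (*segijo*, *sane*).
*ge*: final sound = /e/, a vowel → -hoj → *gehoj*.
The final sound of *horukit* is /t/, which is a consonant, so the suffix is -oto, giving *horukitoto*.

gehoj, horukitoto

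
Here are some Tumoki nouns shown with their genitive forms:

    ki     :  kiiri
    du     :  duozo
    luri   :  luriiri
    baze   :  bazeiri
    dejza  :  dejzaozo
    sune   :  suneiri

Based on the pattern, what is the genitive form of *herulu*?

Looking at the last vowel of each stem: -iri when the last vowel of the stem is a front vowel (*ki*, *luri*, *baze*, *sune*); -ozo when the last vowel of the stem is a back vowel (*du*, *dejza*).
*herulu* — last vowel /u/ (a back vowel) → -ozo → *heruluozo*.

heruluozo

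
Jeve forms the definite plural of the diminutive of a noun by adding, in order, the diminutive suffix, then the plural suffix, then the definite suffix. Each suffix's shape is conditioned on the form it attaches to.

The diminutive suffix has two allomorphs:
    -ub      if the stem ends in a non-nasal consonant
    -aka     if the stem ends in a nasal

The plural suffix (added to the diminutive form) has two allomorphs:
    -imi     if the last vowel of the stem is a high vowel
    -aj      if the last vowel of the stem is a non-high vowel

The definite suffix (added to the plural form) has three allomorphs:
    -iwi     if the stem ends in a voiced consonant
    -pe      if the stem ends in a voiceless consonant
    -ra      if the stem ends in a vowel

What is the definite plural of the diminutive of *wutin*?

wutinakaajiwi

*wutin*: final consonant = /n/, a nasal → -aka → *wutinaka*.
The diminutive form *wutinaka*: last vowel = /a/, a non-high vowel → -aj → *wutinakaaj*.
The plural form *wutinakaaj*: final sound = /j/, a voiced consonant → -iwi → *wutinakaajiwi*.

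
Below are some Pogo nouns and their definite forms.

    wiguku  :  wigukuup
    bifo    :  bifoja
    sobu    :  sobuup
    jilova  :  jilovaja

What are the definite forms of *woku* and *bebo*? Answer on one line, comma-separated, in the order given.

The alternation tracks the last vowel of the stem — -up when the last vowel of the stem is a high vowel (*wiguku*, *sobu*); -ja when the last vowel of the stem is a non-high vowel (*bifo*, *jilova*).
Since the last vowel of *woku* is /u/ (a high vowel), it takes -up, giving *wokuup*.
The last vowel of *bebo* is /o/, which is a non-high vowel, so the suffix is -ja, giving *beboja*.

wokuup, beboja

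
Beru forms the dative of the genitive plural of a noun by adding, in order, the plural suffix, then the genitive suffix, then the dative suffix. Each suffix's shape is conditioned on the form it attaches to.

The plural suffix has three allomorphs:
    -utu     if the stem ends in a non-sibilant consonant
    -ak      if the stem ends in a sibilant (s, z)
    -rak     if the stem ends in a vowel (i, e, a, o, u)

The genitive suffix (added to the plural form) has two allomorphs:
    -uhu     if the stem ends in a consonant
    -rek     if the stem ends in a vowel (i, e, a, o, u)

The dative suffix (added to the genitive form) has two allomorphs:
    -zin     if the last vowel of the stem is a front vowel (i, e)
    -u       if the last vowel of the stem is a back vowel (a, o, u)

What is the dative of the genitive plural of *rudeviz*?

rudevizakuhuu

The final sound of *rudeviz* is /z/, which is a sibilant, so the plural suffix is -ak, giving *rudevizak*.
Since the final sound of the plural form *rudevizak* is /k/ (a consonant), it takes -uhu, giving *rudevizakuhu*.
The genitive form *rudevizakuhu* — last vowel /u/ (a back vowel) → -u → *rudevizakuhuu*.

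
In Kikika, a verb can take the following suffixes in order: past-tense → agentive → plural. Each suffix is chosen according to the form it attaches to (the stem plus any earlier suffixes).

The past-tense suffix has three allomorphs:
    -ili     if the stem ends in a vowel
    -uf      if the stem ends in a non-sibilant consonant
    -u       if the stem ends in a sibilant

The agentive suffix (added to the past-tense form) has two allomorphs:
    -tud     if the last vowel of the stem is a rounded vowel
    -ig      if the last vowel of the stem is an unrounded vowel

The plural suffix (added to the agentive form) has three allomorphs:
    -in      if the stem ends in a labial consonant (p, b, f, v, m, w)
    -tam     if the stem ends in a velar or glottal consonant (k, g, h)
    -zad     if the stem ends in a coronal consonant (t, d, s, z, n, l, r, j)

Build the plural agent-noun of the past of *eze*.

*eze* — final sound /e/ (a vowel) → -ili → *ezeili*.
Since the last vowel of the past-tense form *ezeili* is /i/ (an unrounded vowel), it takes -ig, giving *ezeiliig*.
The agentive form *ezeiliig* — final consonant /g/ (velar/glottal) → -tam → *ezeiliigtam*.

ezeiliigtam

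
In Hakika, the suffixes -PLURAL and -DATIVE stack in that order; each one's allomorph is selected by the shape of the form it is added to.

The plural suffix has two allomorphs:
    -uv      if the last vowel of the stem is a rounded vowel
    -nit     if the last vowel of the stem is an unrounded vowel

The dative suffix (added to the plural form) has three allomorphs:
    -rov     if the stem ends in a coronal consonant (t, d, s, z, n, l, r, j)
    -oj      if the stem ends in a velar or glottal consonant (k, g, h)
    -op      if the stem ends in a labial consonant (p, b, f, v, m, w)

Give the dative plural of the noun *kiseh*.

The last vowel of *kiseh* is /e/, which is an unrounded vowel, so the plural suffix is -nit, giving *kisehnit*.
The final consonant of the plural form *kisehnit* is /t/, which is coronal, so the dative suffix is -rov, giving *kisehnitrov*.

kisehnitrov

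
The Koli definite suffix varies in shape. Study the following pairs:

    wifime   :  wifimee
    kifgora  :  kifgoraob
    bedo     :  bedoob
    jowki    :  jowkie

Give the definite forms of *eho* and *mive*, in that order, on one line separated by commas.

The suffix is conditioned by the last vowel: -e when the last vowel of the stem is a front vowel (*wifime*, *jowki*); -ob when the last vowel of the stem is a back vowel (*kifgora*, *bedo*).
*eho*: last vowel = /o/, a back vowel → -ob → *ehoob*.
*mive* — last vowel /e/ (a front vowel) → -e → *mivee*.

ehoob, mivee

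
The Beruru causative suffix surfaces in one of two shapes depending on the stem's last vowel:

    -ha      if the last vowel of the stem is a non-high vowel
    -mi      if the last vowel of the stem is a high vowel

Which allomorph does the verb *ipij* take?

-mi

*ipij* — last vowel /i/ (a high vowel) → -mi.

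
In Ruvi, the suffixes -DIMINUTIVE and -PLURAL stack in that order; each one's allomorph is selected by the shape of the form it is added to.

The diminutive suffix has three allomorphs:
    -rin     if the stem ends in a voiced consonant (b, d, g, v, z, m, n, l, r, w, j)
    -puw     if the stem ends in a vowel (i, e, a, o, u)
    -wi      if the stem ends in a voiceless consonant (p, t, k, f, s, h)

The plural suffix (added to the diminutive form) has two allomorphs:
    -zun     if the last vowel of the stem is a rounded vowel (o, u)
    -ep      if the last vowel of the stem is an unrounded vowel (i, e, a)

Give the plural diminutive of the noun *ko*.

kopuwzun

Since the final sound of *ko* is /o/ (a vowel), it takes -puw, giving *kopuw*.
The diminutive form *kopuw*: last vowel = /u/, a rounded vowel → -zun → *kopuwzun*.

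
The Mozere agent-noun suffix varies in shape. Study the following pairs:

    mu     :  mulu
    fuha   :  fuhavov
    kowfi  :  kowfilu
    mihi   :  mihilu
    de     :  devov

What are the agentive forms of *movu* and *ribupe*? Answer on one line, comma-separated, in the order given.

movulu, ribupevov

The suffix is conditioned by the last vowel: -lu when the last vowel of the stem is a high vowel (*mu*, *kowfi*, *mihi*); -vov when the last vowel of the stem is a non-high vowel (*fuha*, *de*).
The last vowel of *movu* is /u/, which is a high vowel, so the suffix is -lu, giving *movulu*.
The last vowel of *ribupe* is /e/, which is a non-high vowel, so the suffix is -vov, giving *ribupevov*.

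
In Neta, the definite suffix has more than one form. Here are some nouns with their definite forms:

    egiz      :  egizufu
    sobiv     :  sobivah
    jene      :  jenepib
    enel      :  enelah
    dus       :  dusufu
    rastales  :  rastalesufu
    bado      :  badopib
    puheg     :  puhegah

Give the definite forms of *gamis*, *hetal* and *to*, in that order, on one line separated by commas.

The suffix is conditioned by the final sound: -ufu when the stem ends in a sibilant (*egiz*, *dus*, *rastales*); -ah when the stem ends in a non-sibilant consonant (*sobiv*, *enel*, *puheg*); -pib when the stem ends in a vowel (*jene*, *bado*).
The final sound of *gamis* is /s/, which is a sibilant, so the suffix is -ufu, giving *gamisufu*.
The final sound of *hetal* is /l/, which is a non-sibilant consonant, so the suffix is -ah, giving *hetalah*.
*to* — final sound /o/ (a vowel) → -pib → *topib*.

gamisufu, hetalah, topib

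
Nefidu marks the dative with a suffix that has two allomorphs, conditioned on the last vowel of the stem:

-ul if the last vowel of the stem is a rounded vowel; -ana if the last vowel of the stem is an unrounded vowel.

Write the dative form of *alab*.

alabana

*alab*: last vowel = /a/, an unrounded vowel → -ana → *alabana*.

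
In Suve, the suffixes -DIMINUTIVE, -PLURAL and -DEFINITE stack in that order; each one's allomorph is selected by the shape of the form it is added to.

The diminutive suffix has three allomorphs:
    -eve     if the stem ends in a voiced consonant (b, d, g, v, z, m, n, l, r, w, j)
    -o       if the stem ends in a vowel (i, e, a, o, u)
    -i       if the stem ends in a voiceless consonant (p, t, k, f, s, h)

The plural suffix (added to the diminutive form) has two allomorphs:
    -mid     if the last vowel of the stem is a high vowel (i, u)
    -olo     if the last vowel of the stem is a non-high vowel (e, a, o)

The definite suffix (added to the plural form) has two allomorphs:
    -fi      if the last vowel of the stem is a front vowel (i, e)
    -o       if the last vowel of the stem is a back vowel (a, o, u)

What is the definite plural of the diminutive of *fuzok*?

fuzokimidfi

Since the final sound of *fuzok* is /k/ (a voiceless consonant), it takes -i, giving *fuzoki*.
The diminutive form *fuzoki*: last vowel = /i/, a high vowel → -mid → *fuzokimid*.
The plural form *fuzokimid*: last vowel = /i/, a front vowel → -fi → *fuzokimidfi*.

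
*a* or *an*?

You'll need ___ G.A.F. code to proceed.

The indefinite article is chosen by the initial *sound* of the following word, not its spelling.
The initialism *G.A.F.* is read letter by letter; the first letter, G, is pronounced /dʒiː/, which begins with a consonant sound.
So the article is *a*: You'll need a G.A.F. code to proceed.

a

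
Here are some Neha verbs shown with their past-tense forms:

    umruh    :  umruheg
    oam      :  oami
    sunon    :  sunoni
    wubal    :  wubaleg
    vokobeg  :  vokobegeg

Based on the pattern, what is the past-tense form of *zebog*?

zebogeg

The pattern is nasality of the final consonant: -i when the stem ends in a nasal (*oam*, *sunon*); -eg when the stem ends in a non-nasal consonant (*umruh*, *wubal*, *vokobeg*).
*zebog* — final consonant /g/ (non-nasal) → -eg → *zebogeg*.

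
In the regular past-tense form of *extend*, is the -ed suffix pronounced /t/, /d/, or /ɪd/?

The stem *extend* ends in /t/ or /d/.
The -ed suffix is realized as /ɪd/ after /t, d/; as /t/ after other voiceless consonants; and as /d/ after other voiced sounds.
So -ed on *extend* is pronounced /ɪd/.

/ɪd/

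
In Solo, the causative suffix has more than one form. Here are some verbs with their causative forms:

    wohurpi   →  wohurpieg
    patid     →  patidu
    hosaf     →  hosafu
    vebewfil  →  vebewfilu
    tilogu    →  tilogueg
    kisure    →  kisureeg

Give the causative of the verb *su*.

sueg

The pattern is consonant vs. vowel: -u when the stem ends in a consonant (*patid*, *hosaf*, *vebewfil*); -eg when the stem ends in a vowel (*wohurpi*, *tilogu*, *kisure*).
Since the final sound of *su* is /u/ (a vowel), it takes -eg, giving *sueg*.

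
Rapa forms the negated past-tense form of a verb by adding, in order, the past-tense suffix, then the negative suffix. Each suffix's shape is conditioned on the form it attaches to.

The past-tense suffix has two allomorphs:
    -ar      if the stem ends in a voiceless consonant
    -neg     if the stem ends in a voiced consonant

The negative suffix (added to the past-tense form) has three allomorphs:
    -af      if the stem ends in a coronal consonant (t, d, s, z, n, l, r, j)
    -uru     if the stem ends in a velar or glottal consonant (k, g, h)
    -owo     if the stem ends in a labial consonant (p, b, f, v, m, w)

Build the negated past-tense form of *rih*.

riharaf

Since the final consonant of *rih* is /h/ (voiceless), it takes -ar, giving *rihar*.
The past-tense form *rihar*: final consonant = /r/, coronal → -af → *riharaf*.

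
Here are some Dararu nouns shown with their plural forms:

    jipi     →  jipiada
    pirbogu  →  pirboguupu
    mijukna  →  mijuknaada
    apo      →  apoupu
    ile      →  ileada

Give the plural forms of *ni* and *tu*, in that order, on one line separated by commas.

niada, tuupu

The suffix is conditioned by the last vowel: -upu when the last vowel of the stem is a rounded vowel (*pirbogu*, *apo*); -ada when the last vowel of the stem is an unrounded vowel (*jipi*, *mijukna*, *ile*).
*ni*: last vowel = /i/, an unrounded vowel → -ada → *niada*.
*tu* — last vowel /u/ (a rounded vowel) → -upu → *tuupu*.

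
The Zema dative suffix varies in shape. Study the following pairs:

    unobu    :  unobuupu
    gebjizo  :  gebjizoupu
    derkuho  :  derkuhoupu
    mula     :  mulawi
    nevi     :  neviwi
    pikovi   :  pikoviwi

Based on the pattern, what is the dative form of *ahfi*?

The alternation tracks the last vowel of the stem — -upu when the last vowel of the stem is a rounded vowel (*unobu*, *gebjizo*, *derkuho*); -wi when the last vowel of the stem is an unrounded vowel (*mula*, *nevi*, *pikovi*).
*ahfi*: last vowel = /i/, an unrounded vowel → -wi → *ahfiwi*.

ahfiwi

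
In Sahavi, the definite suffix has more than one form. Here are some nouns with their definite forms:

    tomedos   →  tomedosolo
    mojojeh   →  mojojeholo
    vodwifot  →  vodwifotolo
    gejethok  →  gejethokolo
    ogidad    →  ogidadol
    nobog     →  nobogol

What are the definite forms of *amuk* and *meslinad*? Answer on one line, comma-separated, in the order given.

amukolo, meslinadol

The pattern is voicing of the final consonant: -olo when the stem ends in a voiceless consonant (*tomedos*, *mojojeh*, *vodwifot*, *gejethok*); -ol when the stem ends in a voiced consonant (*ogidad*, *nobog*).
The final consonant of *amuk* is /k/, which is voiceless, so the suffix is -olo, giving *amukolo*.
*meslinad*: final consonant = /d/, voiced → -ol → *meslinadol*.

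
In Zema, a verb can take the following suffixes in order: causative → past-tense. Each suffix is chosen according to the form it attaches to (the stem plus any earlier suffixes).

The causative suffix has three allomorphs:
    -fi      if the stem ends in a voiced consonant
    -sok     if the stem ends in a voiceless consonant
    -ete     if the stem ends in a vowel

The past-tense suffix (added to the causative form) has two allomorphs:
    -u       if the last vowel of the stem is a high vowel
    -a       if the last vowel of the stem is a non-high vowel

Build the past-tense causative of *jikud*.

jikudfiu

The final sound of *jikud* is /d/, which is a voiced consonant, so the causative suffix is -fi, giving *jikudfi*.
Since the last vowel of the causative form *jikudfi* is /i/ (a high vowel), it takes -u, giving *jikudfiu*.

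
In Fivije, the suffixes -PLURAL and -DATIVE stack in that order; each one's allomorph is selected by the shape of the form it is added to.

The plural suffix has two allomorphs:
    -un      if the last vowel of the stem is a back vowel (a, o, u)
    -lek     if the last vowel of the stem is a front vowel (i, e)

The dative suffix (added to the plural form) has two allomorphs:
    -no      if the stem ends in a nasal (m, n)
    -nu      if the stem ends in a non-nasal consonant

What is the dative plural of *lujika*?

*lujika* — last vowel /a/ (a back vowel) → -un → *lujikaun*.
Since the final consonant of the plural form *lujikaun* is /n/ (a nasal), it takes -no, giving *lujikaunno*.

lujikaunno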